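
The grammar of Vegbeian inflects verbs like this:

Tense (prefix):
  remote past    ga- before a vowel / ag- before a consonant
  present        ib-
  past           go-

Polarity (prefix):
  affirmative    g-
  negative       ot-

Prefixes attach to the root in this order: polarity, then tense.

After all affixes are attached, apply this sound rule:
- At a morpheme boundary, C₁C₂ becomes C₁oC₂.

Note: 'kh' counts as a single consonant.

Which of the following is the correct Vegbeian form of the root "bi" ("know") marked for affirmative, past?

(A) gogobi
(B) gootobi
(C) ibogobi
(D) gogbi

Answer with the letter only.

Attach polarity affirmative g- → gbi.
Attach tense past go- → gogbi.
Apply epenthesis: gogbi → gogobi.
So the correct form is gogobi, option (A).
(C) ibogobi is wrong: it uses present instead of past for tense.
(B) gootobi is wrong: it uses negative instead of affirmative for polarity.
(D) gogbi is wrong: it fails to apply the sound rule(s).

A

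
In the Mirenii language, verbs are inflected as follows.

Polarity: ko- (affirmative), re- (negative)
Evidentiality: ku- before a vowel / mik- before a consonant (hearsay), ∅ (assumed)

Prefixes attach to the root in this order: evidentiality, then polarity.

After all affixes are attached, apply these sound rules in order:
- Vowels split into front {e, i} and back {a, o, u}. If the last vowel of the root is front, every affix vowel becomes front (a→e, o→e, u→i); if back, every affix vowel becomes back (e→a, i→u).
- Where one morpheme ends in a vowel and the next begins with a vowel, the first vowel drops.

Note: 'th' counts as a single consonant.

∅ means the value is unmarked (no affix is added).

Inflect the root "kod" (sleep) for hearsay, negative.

Attach evidentiality hearsay mik- (before consonant 'k') → mikkod.
Attach polarity negative re- → remikkod.
Apply vowel harmony: remikkod → ramukkod.
Vowel deletion: no change.

ramukkod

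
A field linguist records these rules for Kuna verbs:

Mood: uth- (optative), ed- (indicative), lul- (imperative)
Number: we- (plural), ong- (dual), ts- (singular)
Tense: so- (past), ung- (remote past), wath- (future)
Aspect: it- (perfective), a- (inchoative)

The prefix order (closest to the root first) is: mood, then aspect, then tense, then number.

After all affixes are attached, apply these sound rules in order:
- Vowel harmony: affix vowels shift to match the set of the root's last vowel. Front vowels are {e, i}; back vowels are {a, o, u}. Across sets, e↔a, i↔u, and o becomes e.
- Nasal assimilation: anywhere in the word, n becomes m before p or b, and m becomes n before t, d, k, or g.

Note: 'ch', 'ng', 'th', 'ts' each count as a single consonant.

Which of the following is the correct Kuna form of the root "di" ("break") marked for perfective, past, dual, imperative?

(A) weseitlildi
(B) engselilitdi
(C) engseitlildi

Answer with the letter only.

C

Attach mood imperative lul- → luldi.
Attach aspect perfective it- → itluldi.
Attach tense past so- → soitluldi.
Attach number dual ong- → ongsoitluldi.
Apply vowel harmony: ongsoitluldi → engseitlildi.
Nasal assimilation: no change.
So the correct form is engseitlildi, option (C).
(B) engselilitdi is wrong: it has the affixes in the wrong order.
(A) weseitlildi is wrong: it uses plural instead of dual for number.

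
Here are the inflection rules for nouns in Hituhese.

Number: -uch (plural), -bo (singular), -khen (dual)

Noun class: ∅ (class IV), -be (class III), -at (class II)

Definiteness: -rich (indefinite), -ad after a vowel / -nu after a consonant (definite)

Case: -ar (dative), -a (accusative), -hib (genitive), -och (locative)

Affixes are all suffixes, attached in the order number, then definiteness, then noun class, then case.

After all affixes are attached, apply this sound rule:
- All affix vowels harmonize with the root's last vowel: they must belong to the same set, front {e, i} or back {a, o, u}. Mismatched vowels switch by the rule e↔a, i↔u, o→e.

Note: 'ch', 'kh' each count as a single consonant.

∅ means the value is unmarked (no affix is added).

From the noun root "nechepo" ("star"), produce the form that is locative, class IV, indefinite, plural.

Attach number plural -uch → nechepouch.
Attach definiteness indefinite -rich → nechepouchrich.
noun class = class IV: zero marking, form stays nechepouchrich.
Attach case locative -och → nechepouchrichoch.
Apply vowel harmony: nechepouchrichoch → nechepouchruchoch.

nechepouchruchoch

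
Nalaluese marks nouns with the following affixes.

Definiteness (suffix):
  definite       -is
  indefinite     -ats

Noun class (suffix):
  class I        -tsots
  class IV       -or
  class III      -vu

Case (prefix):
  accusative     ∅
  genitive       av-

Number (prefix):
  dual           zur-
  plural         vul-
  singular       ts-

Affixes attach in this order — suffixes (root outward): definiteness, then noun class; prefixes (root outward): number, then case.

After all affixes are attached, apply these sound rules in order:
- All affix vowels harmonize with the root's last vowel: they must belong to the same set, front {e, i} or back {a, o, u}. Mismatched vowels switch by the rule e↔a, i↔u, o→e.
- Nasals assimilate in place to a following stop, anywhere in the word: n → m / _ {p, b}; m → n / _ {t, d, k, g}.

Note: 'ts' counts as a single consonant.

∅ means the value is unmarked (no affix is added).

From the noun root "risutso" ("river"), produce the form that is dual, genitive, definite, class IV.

Attach definiteness definite -is → risutsois.
Attach noun class class IV -or → risutsoisor.
Attach number dual zur- → zurrisutsoisor.
Attach case genitive av- → avzurrisutsoisor.
Apply vowel harmony: avzurrisutsoisor → avzurrisutsousor.
Nasal assimilation: no change.

avzurrisutsousor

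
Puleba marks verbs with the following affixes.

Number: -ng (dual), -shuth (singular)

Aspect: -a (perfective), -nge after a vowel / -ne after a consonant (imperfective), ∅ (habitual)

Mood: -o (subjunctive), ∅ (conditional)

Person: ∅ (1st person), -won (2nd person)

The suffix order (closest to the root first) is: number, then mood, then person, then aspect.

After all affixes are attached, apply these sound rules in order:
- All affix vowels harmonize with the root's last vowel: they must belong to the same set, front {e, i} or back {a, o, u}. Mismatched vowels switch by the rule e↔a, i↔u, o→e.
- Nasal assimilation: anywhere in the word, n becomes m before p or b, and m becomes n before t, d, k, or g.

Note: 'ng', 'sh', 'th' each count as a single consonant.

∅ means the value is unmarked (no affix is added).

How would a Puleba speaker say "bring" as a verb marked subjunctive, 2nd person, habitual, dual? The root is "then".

thenngewen

Attach number dual -ng → thenng.
Attach mood subjunctive -o → thenngo.
Attach person 2nd person -won → thenngowon.
aspect = habitual: zero marking, form stays thenngowon.
Apply vowel harmony: thenngowon → thenngewen.
Nasal assimilation: no change.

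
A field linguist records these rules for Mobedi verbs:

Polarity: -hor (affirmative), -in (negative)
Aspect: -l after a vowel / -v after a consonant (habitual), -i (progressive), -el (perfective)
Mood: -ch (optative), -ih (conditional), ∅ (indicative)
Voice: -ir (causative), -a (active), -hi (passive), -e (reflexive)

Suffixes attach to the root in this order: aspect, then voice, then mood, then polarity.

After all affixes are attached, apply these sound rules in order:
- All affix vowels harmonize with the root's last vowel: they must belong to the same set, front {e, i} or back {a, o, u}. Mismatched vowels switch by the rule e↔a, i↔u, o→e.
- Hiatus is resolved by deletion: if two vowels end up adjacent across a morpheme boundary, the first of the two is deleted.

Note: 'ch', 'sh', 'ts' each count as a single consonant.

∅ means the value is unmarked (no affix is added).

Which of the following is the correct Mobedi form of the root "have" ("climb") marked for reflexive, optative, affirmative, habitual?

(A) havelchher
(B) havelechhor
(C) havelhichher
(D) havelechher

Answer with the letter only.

D

Attach aspect habitual -l (after vowel 'e') → havel.
Attach voice reflexive -e → havele.
Attach mood optative -ch → havelech.
Attach polarity affirmative -hor → havelechhor.
Apply vowel harmony: havelechhor → havelechher.
Vowel deletion: no change.
So the correct form is havelechher, option (D).
(A) havelchher is wrong: it has the affixes in the wrong order.
(C) havelhichher is wrong: it uses passive instead of reflexive for voice.
(B) havelechhor is wrong: it fails to apply the sound rule(s).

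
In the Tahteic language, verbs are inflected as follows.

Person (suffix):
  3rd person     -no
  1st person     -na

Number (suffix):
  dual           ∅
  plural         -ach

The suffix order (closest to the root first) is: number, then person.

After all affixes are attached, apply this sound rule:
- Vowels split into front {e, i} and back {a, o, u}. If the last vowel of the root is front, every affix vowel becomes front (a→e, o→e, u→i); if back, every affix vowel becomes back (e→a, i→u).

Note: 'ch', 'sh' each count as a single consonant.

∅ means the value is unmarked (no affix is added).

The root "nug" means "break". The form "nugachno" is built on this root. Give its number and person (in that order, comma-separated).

Segment: nug-ach-no.
number: -ach → plural.
person: -no → 3rd person.

plural, 3rd person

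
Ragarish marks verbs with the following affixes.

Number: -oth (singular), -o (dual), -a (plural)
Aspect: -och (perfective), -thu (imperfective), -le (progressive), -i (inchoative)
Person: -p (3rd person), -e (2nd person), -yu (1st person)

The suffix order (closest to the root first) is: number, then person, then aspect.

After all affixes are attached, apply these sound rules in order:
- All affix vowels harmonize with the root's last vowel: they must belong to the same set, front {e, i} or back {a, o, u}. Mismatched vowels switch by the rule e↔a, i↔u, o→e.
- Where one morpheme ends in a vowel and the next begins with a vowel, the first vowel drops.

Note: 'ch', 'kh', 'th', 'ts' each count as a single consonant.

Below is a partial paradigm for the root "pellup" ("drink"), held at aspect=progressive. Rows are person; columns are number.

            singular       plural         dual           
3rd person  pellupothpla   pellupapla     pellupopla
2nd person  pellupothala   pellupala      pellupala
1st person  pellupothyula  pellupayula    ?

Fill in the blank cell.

Attach number dual -o → pellupo.
Attach person 1st person -yu → pellupoyu.
Attach aspect progressive -le → pellupoyule.
Apply vowel harmony: pellupoyule → pellupoyula.
Vowel deletion: no change.

pellupoyula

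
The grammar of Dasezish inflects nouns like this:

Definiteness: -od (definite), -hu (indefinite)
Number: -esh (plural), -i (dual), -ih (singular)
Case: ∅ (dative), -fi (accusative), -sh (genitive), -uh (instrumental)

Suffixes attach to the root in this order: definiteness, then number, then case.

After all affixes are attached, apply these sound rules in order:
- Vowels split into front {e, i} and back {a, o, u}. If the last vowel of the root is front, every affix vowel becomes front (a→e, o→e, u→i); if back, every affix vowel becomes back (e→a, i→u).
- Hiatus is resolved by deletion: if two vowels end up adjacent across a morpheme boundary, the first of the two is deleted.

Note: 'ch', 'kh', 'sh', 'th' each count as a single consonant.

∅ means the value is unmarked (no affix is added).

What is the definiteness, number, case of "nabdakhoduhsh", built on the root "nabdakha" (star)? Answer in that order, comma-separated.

Segment: nabdakha-od-ih-sh.
definiteness: -od → definite.
number: -ih → singular.
case: -sh → genitive.

definite, singular, genitive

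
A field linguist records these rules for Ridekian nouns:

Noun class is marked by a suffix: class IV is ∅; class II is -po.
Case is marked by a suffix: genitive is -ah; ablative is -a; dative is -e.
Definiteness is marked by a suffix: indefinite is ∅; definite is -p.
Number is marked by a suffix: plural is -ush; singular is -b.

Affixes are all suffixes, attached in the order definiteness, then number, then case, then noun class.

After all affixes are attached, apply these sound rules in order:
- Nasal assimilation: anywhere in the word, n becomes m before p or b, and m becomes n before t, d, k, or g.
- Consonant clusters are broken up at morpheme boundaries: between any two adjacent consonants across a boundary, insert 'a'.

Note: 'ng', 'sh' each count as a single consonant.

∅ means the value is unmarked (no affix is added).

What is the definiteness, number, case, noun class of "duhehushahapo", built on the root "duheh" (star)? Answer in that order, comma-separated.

indefinite, plural, genitive, class II

Segment: duheh-ush-ah-po.
definiteness: ∅ → indefinite.
number: -ush → plural.
case: -ah → genitive.
noun class: -po → class II.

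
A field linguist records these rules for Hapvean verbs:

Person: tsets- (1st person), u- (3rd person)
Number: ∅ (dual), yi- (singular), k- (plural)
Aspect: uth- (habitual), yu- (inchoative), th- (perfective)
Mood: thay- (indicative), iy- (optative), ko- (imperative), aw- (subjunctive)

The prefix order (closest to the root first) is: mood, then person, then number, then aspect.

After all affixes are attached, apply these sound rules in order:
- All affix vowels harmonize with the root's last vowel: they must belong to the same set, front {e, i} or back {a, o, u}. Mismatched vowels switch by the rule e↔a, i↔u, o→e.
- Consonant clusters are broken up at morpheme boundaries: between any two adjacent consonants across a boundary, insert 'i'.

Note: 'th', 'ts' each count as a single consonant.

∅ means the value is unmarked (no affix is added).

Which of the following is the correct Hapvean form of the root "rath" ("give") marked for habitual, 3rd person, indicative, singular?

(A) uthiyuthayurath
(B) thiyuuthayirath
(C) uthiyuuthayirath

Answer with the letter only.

C

Attach mood indicative thay- → thayrath.
Attach person 3rd person u- → uthayrath.
Attach number singular yi- → yiuthayrath.
Attach aspect habitual uth- → uthyiuthayrath.
Apply vowel harmony: uthyiuthayrath → uthyuuthayrath.
Apply epenthesis: uthyuuthayrath → uthiyuuthayirath.
So the correct form is uthiyuuthayirath, option (C).
(B) thiyuuthayirath is wrong: it uses perfective instead of habitual for aspect.
(A) uthiyuthayurath is wrong: it has the affixes in the wrong order.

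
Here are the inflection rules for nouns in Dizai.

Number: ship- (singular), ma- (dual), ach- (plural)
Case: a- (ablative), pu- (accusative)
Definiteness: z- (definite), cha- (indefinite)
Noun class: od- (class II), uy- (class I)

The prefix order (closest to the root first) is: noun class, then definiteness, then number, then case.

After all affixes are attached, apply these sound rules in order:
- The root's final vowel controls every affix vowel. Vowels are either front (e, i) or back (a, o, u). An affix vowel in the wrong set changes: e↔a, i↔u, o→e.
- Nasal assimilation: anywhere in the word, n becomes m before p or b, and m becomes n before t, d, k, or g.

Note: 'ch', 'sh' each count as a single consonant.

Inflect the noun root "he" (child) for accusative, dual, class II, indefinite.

Attach noun class class II od- → odhe.
Attach definiteness indefinite cha- → chaodhe.
Attach number dual ma- → machaodhe.
Attach case accusative pu- → pumachaodhe.
Apply vowel harmony: pumachaodhe → pimecheedhe.
Nasal assimilation: no change.

pimecheedhe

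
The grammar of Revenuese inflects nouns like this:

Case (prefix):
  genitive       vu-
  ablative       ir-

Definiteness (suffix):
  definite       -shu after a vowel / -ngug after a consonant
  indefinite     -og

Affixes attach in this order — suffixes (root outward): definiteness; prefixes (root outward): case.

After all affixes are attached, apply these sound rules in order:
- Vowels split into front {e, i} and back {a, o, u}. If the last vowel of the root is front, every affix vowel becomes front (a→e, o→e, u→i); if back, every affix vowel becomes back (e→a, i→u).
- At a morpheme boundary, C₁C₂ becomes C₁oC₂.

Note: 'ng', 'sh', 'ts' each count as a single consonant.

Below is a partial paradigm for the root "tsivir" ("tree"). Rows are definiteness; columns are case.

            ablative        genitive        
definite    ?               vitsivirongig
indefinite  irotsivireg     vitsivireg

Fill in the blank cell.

Attach case ablative ir- → irtsivir.
Attach definiteness definite -ngug (after consonant 'r') → irtsivirngug.
Apply vowel harmony: irtsivirngug → irtsivirngig.
Apply epenthesis: irtsivirngig → irotsivirongig.

irotsivirongig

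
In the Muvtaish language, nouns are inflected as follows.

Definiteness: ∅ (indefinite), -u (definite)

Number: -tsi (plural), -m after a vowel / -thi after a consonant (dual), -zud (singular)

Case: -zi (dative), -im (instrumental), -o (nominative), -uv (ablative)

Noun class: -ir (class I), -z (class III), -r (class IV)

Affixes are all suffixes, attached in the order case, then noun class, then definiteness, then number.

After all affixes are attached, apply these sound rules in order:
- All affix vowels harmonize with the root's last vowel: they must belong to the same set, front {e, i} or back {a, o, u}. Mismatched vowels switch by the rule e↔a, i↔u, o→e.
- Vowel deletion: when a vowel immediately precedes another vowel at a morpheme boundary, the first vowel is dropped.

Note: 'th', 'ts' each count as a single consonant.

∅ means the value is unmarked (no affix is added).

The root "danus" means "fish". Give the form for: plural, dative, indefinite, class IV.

danuszurtsu

Attach case dative -zi → danuszi.
Attach noun class class IV -r → danuszir.
definiteness = indefinite: zero marking, form stays danuszir.
Attach number plural -tsi → danuszirtsi.
Apply vowel harmony: danuszirtsi → danuszurtsu.
Vowel deletion: no change.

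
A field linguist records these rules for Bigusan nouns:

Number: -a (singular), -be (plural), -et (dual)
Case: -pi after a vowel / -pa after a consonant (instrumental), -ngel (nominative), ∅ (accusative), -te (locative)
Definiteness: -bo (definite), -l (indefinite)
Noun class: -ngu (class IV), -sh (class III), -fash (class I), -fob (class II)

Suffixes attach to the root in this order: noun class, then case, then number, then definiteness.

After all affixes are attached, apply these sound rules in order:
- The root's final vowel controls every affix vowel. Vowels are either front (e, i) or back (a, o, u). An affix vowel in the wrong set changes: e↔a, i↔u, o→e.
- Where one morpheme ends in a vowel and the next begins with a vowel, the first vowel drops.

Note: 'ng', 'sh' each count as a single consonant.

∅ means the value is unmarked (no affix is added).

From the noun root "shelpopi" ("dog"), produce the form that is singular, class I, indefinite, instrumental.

Attach noun class class I -fash → shelpopifash.
Attach case instrumental -pa (after consonant 'sh') → shelpopifashpa.
Attach number singular -a → shelpopifashpaa.
Attach definiteness indefinite -l → shelpopifashpaal.
Apply vowel harmony: shelpopifashpaal → shelpopifeshpeel.
Apply vowel deletion: shelpopifeshpeel → shelpopifeshpel.

shelpopifeshpel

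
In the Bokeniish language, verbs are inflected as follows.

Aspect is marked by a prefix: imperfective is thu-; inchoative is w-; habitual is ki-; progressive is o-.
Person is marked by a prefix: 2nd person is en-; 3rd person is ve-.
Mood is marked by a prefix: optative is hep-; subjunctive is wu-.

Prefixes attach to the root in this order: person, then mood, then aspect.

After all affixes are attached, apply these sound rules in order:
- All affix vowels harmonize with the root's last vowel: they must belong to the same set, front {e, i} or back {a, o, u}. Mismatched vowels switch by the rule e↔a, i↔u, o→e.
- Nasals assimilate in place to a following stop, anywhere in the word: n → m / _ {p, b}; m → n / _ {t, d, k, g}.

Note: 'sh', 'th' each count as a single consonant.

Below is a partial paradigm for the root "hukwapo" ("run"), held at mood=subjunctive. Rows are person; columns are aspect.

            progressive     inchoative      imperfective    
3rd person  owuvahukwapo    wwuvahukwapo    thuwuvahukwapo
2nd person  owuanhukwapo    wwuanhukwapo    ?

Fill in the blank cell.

Attach person 2nd person en- → enhukwapo.
Attach mood subjunctive wu- → wuenhukwapo.
Attach aspect imperfective thu- → thuwuenhukwapo.
Apply vowel harmony: thuwuenhukwapo → thuwuanhukwapo.
Nasal assimilation: no change.

thuwuanhukwapo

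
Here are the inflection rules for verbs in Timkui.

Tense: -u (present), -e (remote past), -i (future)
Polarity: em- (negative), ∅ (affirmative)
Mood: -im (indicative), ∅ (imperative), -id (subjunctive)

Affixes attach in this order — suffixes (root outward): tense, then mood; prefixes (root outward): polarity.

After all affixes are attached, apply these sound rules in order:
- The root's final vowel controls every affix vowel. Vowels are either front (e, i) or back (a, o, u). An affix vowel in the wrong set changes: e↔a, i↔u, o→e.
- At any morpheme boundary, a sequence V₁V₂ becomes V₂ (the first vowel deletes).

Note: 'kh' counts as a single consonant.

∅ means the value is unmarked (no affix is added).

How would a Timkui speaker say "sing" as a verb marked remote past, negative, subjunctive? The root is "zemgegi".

Attach tense remote past -e → zemgegie.
Attach mood subjunctive -id → zemgegieid.
Attach polarity negative em- → emzemgegieid.
Vowel harmony: no change.
Apply vowel deletion: emzemgegieid → emzemgegid.

emzemgegid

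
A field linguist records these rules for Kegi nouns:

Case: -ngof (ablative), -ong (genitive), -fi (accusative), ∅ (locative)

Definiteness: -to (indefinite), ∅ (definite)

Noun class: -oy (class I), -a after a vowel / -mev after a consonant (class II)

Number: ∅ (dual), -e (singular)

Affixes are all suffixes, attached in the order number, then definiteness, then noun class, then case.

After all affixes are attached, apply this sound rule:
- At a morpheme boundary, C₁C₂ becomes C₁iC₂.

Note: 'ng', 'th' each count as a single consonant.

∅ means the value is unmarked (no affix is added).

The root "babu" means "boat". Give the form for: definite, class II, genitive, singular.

babueaong

Attach number singular -e → babue.
definiteness = definite: zero marking, form stays babue.
Attach noun class class II -a (after vowel 'e') → babuea.
Attach case genitive -ong → babueaong.
Epenthesis: no change.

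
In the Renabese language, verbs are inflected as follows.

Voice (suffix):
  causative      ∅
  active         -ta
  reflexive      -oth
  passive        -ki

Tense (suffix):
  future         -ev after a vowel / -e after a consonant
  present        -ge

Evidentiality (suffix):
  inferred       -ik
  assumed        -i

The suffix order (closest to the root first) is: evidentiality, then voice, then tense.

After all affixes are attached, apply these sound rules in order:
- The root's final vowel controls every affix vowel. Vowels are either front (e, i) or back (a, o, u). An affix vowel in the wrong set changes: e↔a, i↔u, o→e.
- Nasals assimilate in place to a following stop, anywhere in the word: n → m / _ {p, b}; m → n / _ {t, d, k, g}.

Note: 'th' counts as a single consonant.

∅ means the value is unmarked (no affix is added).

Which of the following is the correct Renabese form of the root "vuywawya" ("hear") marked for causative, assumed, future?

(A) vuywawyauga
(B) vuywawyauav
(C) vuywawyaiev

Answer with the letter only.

B

Attach evidentiality assumed -i → vuywawyai.
voice = causative: zero marking, form stays vuywawyai.
Attach tense future -ev (after vowel 'i') → vuywawyaiev.
Apply vowel harmony: vuywawyaiev → vuywawyauav.
Nasal assimilation: no change.
So the correct form is vuywawyauav, option (B).
(C) vuywawyaiev is wrong: it fails to apply the sound rule(s).
(A) vuywawyauga is wrong: it uses present instead of future for tense.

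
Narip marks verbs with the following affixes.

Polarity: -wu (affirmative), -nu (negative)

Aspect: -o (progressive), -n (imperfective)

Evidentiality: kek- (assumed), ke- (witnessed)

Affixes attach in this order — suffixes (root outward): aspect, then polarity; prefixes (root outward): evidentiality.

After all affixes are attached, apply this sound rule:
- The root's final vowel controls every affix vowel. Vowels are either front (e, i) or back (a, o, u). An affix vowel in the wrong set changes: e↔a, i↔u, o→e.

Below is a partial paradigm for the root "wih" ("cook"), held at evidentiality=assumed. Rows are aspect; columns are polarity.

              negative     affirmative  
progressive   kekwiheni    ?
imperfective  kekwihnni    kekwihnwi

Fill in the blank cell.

Attach aspect progressive -o → wiho.
Attach polarity affirmative -wu → wihowu.
Attach evidentiality assumed kek- → kekwihowu.
Apply vowel harmony: kekwihowu → kekwihewi.

kekwihewi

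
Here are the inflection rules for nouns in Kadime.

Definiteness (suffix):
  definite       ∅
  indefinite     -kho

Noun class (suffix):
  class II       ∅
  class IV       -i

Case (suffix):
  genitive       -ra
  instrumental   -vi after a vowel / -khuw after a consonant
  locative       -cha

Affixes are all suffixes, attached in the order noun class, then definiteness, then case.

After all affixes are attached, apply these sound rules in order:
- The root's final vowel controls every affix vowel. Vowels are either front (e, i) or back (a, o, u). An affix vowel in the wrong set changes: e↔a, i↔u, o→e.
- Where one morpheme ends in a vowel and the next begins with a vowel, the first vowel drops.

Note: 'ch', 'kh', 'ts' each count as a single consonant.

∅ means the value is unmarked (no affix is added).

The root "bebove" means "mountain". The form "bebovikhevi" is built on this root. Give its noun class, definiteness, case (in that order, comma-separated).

Segment: bebove-i-kho-vi.
noun class: -i → class IV.
definiteness: -kho → indefinite.
case: -vi/khuw → instrumental.

class IV, indefinite, instrumental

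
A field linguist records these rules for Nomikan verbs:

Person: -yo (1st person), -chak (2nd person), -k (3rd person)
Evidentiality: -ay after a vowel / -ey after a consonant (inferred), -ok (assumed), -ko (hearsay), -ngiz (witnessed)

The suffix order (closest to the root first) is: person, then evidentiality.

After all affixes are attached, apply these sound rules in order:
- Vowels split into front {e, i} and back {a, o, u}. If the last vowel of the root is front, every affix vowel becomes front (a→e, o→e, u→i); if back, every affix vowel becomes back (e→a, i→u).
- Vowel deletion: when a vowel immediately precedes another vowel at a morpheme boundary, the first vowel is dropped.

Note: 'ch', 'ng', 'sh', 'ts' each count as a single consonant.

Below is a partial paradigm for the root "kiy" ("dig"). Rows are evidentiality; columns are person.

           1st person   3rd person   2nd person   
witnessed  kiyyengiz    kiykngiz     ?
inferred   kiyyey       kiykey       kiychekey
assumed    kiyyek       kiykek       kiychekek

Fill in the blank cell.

kiychekngiz

Attach person 2nd person -chak → kiychak.
Attach evidentiality witnessed -ngiz → kiychakngiz.
Apply vowel harmony: kiychakngiz → kiychekngiz.
Vowel deletion: no change.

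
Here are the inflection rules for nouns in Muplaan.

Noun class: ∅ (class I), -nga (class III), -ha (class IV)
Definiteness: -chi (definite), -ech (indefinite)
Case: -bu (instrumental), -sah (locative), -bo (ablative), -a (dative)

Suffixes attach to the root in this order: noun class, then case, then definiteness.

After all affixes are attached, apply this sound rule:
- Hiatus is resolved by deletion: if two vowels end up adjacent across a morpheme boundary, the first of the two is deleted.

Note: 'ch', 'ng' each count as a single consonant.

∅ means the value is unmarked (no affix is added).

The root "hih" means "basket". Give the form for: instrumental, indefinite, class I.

noun class = class I: zero marking, form stays hih.
Attach case instrumental -bu → hihbu.
Attach definiteness indefinite -ech → hihbuech.
Apply vowel deletion: hihbuech → hihbech.

hihbech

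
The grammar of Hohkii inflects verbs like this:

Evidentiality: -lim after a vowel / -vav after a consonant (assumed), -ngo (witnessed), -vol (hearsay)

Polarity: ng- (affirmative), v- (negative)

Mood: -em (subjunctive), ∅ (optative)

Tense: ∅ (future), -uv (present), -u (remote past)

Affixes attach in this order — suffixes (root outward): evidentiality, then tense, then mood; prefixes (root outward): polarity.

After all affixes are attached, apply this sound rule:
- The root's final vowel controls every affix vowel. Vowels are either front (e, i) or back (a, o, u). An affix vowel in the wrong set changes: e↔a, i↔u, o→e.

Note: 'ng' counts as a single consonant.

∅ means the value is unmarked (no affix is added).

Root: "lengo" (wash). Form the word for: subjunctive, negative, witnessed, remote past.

vlengongouam

Attach evidentiality witnessed -ngo → lengongo.
Attach tense remote past -u → lengongou.
Attach mood subjunctive -em → lengongouem.
Attach polarity negative v- → vlengongouem.
Apply vowel harmony: vlengongouem → vlengongouam.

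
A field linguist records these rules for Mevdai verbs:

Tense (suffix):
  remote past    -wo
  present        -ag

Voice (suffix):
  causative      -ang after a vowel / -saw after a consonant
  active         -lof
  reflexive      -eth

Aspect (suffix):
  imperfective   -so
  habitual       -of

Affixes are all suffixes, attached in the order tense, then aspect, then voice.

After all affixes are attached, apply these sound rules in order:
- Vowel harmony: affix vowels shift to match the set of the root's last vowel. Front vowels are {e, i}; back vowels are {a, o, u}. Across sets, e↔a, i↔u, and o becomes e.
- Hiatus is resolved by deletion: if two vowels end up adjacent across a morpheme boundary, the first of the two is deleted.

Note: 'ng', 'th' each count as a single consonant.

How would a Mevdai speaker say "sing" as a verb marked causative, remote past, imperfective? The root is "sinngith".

sinngithweseng

Attach tense remote past -wo → sinngithwo.
Attach aspect imperfective -so → sinngithwoso.
Attach voice causative -ang (after vowel 'o') → sinngithwosoang.
Apply vowel harmony: sinngithwosoang → sinngithweseeng.
Apply vowel deletion: sinngithweseeng → sinngithweseng.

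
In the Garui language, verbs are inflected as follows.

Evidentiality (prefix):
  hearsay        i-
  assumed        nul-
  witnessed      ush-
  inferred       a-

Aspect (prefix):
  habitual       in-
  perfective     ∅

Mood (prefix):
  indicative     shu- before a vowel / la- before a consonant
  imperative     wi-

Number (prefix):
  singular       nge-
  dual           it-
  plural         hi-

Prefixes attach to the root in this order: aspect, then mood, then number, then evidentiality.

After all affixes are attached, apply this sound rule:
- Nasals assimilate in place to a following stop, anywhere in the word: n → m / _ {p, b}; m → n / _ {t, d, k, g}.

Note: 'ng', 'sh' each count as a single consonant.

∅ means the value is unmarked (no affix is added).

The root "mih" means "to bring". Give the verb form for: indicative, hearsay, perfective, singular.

ingelamih

aspect = perfective: zero marking, form stays mih.
Attach mood indicative la- (before consonant 'm') → lamih.
Attach number singular nge- → ngelamih.
Attach evidentiality hearsay i- → ingelamih.
Nasal assimilation: no change.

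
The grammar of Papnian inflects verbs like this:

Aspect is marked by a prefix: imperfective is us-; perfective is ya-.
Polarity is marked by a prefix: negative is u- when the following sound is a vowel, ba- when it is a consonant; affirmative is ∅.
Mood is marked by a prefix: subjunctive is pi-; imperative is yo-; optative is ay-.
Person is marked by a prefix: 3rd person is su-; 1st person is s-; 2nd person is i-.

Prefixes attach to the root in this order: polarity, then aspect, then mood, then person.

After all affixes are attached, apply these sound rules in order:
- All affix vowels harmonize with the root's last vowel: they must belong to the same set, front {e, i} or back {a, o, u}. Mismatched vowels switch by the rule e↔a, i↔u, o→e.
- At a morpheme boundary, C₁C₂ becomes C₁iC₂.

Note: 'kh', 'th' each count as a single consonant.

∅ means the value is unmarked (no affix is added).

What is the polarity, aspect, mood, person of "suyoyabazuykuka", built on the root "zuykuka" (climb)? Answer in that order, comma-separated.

negative, perfective, imperative, 3rd person

Segment: su-yo-ya-ba-zuykuka.
polarity: u/ba- → negative.
aspect: ya- → perfective.
mood: yo- → imperative.
person: su- → 3rd person.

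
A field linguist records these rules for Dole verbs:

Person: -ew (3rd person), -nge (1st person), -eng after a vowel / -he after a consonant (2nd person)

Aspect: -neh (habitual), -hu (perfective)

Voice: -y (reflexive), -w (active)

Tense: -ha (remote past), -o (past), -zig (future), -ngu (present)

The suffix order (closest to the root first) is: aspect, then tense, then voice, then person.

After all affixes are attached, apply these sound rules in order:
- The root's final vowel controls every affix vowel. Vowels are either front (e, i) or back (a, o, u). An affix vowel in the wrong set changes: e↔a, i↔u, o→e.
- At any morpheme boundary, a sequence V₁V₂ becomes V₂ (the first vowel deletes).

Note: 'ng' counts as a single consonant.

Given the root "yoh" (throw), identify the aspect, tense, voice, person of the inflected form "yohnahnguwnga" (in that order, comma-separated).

Segment: yoh-neh-ngu-w-nge.
aspect: -neh → habitual.
tense: -ngu → present.
voice: -w → active.
person: -nge → 1st person.

habitual, present, active, 1st person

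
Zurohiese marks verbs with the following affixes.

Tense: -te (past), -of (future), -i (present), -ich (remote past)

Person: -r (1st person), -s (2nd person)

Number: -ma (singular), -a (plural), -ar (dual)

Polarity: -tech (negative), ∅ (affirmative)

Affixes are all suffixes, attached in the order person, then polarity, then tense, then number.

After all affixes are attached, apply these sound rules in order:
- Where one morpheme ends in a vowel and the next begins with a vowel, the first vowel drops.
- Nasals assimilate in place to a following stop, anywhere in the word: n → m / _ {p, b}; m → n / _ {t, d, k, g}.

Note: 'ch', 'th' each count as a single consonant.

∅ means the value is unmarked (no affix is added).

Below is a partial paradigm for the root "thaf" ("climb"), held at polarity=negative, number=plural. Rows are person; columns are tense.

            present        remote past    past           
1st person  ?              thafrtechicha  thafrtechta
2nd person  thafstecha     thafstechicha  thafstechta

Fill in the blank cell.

Attach person 1st person -r → thafr.
Attach polarity negative -tech → thafrtech.
Attach tense present -i → thafrtechi.
Attach number plural -a → thafrtechia.
Apply vowel deletion: thafrtechia → thafrtecha.
Nasal assimilation: no change.

thafrtecha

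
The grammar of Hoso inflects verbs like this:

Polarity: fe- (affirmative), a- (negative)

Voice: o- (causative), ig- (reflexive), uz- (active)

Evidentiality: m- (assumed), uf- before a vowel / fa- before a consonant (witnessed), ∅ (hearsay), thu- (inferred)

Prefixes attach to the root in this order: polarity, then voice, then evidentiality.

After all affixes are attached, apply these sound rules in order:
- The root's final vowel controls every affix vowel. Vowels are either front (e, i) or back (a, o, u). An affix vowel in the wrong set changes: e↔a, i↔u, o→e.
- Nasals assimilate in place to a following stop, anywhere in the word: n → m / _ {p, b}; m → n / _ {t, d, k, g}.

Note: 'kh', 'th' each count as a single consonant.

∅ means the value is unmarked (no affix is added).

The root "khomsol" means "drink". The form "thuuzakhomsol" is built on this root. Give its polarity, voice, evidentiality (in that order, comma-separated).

Segment: thu-uz-a-khomsol.
polarity: a- → negative.
voice: uz- → active.
evidentiality: thu- → inferred.

negative, active, inferred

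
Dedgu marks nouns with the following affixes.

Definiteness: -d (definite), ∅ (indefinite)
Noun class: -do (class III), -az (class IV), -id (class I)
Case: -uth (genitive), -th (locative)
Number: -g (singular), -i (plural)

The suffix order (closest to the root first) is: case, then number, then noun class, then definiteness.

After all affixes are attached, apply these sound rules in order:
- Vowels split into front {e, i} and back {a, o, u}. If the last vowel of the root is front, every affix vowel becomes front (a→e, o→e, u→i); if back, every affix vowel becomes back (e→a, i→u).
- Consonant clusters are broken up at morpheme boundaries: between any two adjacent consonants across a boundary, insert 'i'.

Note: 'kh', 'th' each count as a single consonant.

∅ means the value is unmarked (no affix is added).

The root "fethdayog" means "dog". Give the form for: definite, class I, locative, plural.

Attach case locative -th → fethdayogth.
Attach number plural -i → fethdayogthi.
Attach noun class class I -id → fethdayogthiid.
Attach definiteness definite -d → fethdayogthiidd.
Apply vowel harmony: fethdayogthiidd → fethdayogthuudd.
Apply epenthesis: fethdayogthuudd → fethdayogithuudid.

fethdayogithuudid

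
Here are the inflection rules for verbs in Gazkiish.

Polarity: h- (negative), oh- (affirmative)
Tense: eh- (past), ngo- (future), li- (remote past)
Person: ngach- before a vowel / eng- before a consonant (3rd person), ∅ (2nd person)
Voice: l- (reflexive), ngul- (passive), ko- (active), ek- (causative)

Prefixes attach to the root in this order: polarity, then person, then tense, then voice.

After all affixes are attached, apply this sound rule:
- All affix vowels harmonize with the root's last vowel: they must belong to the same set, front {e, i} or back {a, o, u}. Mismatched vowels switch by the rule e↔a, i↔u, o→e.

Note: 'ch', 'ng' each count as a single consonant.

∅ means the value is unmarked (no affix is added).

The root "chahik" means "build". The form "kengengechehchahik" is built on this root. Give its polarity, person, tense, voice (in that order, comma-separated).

affirmative, 3rd person, future, active

Segment: ko-ngo-ngach-oh-chahik.
polarity: oh- → affirmative.
person: ngach/eng- → 3rd person.
tense: ngo- → future.
voice: ko- → active.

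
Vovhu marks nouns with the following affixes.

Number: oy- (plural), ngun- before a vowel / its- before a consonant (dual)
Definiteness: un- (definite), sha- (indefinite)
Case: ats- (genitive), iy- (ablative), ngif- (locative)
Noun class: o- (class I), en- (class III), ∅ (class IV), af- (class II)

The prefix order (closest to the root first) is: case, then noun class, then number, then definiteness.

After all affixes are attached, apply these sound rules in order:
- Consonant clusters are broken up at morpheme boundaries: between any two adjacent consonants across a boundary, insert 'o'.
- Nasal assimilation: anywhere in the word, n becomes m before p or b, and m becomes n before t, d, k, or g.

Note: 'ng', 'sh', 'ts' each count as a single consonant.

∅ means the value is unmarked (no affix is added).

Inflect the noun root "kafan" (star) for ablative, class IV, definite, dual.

Attach case ablative iy- → iykafan.
noun class = class IV: zero marking, form stays iykafan.
Attach number dual ngun- (before vowel 'i') → nguniykafan.
Attach definiteness definite un- → unnguniykafan.
Apply epenthesis: unnguniykafan → unonguniyokafan.
Nasal assimilation: no change.

unonguniyokafan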